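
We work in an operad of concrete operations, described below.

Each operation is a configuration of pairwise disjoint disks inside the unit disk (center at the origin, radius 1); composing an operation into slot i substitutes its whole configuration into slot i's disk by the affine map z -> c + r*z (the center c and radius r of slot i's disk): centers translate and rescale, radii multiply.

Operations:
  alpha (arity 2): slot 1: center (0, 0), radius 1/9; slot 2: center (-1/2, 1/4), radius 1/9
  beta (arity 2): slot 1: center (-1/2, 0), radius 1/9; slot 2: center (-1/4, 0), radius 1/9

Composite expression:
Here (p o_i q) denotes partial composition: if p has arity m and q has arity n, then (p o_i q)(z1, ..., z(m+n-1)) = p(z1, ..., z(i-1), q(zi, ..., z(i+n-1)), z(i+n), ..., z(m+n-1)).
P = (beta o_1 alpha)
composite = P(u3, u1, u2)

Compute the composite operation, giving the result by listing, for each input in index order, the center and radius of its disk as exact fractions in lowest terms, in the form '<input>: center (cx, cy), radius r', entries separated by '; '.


u1: center (-5/9, 1/36), radius 1/81; u2: center (-1/4, 0), radius 1/9; u3: center (-1/2, 0), radius 1/81

Affine substitution under beta: radii multiply and u-centers shift.
input u3: composing its 2 substitution steps yields center (-1/2, 0), radius 1/81
input u1: composing its 2 substitution steps yields center (-5/9, 1/36), radius 1/81
input u2: composing its 1 substitution step yields center (-1/4, 0), radius 1/9


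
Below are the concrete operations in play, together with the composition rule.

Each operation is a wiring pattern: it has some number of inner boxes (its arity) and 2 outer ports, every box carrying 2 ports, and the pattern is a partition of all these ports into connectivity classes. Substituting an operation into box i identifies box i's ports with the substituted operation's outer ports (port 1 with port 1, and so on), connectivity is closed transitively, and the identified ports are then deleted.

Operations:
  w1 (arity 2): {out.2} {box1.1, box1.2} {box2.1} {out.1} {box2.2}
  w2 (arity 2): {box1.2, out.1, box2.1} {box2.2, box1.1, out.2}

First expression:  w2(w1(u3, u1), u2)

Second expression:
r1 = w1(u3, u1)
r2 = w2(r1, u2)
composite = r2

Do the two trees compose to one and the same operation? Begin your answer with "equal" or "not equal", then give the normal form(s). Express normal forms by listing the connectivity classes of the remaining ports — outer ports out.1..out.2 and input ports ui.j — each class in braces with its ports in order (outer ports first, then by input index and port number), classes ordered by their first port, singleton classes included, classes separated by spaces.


The first expression reduces to {out.1, u2.1} {out.2, u2.2} {u1.1} {u1.2} {u3.1, u3.2}
The second expression reduces to {out.1, u2.1} {out.2, u2.2} {u1.1} {u1.2} {u3.1, u3.2}
The normal forms match — equal.

equal; the common form is {out.1, u2.1} {out.2, u2.2} {u1.1} {u1.2} {u3.1, u3.2}


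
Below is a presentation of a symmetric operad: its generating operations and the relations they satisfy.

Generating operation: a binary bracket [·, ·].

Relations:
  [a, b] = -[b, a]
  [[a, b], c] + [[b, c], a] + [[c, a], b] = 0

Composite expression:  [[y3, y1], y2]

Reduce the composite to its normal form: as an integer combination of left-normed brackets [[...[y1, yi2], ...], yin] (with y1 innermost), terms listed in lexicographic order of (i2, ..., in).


-[[y1, y3], y2]


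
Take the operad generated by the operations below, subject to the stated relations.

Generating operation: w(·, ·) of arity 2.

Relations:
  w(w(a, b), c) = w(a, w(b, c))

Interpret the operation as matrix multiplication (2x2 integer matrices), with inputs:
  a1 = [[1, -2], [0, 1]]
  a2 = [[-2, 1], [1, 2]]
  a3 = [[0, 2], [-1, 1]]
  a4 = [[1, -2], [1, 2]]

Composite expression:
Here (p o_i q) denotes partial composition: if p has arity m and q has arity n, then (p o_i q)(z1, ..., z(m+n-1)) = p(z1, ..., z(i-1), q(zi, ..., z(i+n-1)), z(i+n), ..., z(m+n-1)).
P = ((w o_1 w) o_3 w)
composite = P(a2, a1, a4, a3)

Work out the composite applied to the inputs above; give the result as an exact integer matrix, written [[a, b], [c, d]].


w(a2, a1) = [[-2, 5], [1, 0]]
w(a4, a3) = [[2, 0], [-2, 4]]
w(w(a2, a1), w(a4, a3)) = [[-14, 20], [2, 0]]

[[-14, 20], [2, 0]]


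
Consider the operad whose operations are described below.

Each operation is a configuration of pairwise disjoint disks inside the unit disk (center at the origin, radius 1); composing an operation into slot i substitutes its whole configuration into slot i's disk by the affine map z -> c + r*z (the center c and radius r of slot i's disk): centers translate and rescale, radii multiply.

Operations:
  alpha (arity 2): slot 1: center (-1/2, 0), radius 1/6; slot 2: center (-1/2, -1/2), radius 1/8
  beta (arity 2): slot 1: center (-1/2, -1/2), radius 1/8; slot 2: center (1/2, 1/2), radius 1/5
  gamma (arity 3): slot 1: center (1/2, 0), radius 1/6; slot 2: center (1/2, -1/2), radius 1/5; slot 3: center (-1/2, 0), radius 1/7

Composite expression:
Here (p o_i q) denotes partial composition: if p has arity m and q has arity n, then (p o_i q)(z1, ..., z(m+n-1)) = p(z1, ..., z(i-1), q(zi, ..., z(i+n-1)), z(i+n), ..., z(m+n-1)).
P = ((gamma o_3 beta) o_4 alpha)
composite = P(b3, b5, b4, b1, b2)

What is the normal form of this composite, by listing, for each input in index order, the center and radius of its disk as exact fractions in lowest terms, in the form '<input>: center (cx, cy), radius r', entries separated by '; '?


b1: center (-31/70, 1/14), radius 1/210; b2: center (-31/70, 2/35), radius 1/280; b3: center (1/2, 0), radius 1/6; b4: center (-4/7, -1/14), radius 1/56; b5: center (1/2, -1/2), radius 1/5

Affine substitution under gamma: radii multiply and b-centers shift.
b3 passes through 1 substitution, ending at center (1/2, 0), radius 1/6
b5 passes through 1 substitution, ending at center (1/2, -1/2), radius 1/5
b4 passes through 2 substitutions, ending at center (-4/7, -1/14), radius 1/56
b1 passes through 3 substitutions, ending at center (-31/70, 1/14), radius 1/210
b2 passes through 3 substitutions, ending at center (-31/70, 2/35), radius 1/280


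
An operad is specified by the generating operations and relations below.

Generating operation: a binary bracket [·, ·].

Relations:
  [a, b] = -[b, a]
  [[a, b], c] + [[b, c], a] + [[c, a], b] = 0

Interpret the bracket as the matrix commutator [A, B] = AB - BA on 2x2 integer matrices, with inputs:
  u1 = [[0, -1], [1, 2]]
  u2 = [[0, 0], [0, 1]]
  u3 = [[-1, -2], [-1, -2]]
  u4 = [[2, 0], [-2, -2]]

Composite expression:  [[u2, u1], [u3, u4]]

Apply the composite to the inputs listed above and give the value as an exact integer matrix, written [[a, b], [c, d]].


[[-10, -8], [8, 10]]

[u2, u1] = [[0, 1], [1, 0]]
[u3, u4] = [[4, 8], [-2, -4]]
[[u2, u1], [u3, u4]] = [[-10, -8], [8, 10]]


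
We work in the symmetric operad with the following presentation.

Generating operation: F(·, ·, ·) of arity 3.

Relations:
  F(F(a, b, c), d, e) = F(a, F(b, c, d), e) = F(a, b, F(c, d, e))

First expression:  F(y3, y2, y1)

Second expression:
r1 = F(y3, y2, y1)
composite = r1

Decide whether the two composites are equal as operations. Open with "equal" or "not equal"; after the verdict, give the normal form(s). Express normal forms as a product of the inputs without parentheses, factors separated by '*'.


In normal form, the first expression is y3 * y2 * y1
In normal form, the second expression is y3 * y2 * y1
The normal forms match — equal.

equal — both sides give y3 * y2 * y1


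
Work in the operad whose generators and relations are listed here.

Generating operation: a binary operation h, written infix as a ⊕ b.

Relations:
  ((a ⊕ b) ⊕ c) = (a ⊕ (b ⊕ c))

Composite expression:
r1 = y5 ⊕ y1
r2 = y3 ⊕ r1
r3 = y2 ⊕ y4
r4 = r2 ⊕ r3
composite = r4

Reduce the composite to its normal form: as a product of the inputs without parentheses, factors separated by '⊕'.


y3 ⊕ y5 ⊕ y1 ⊕ y2 ⊕ y4

Every regrouping of h is equal, so read the y-inputs in written order.
(y5 ⊕ y1) flattens to y5 ⊕ y1
(y3 ⊕ (y5 ⊕ y1)) flattens to y3 ⊕ y5 ⊕ y1
(y2 ⊕ y4) flattens to y2 ⊕ y4
((y3 ⊕ (y5 ⊕ y1)) ⊕ (y2 ⊕ y4)) flattens to y3 ⊕ y5 ⊕ y1 ⊕ y2 ⊕ y4


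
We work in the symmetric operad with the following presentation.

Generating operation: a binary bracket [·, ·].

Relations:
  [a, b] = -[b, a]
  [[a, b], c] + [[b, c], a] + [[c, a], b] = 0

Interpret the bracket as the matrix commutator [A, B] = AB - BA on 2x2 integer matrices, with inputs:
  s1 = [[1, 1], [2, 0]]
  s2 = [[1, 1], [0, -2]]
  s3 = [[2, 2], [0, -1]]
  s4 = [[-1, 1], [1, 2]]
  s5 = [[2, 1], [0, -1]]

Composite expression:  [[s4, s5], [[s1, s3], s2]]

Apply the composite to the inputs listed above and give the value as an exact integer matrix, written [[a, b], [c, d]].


[[-93, -62], [0, 93]]

[s4, s5] = [[-1, -6], [3, 1]]
[s1, s3] = [[-4, -1], [6, 4]]
[[s1, s3], s2] = [[-6, -5], [18, 6]]
[[s4, s5], [[s1, s3], s2]] = [[-93, -62], [0, 93]]


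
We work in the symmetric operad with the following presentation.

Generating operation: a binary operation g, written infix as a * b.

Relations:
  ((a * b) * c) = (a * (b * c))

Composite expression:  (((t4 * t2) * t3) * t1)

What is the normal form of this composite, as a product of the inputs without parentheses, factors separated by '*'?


t4 * t2 * t3 * t1

Associativity of g dissolves the nesting; only the t-input order survives.
(t4 * t2) reduces to t4 * t2
((t4 * t2) * t3) reduces to t4 * t2 * t3
(((t4 * t2) * t3) * t1) reduces to t4 * t2 * t3 * t1


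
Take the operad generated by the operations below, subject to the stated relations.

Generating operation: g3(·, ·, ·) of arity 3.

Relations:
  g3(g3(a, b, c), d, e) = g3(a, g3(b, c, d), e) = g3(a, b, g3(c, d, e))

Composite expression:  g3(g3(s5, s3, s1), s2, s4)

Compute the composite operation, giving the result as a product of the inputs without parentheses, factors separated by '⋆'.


All parenthesizations of g3 agree; list the s-inputs left to right.
g3(s5, s3, s1) linearizes to s5 ⋆ s3 ⋆ s1
g3(g3(s5, s3, s1), s2, s4) linearizes to s5 ⋆ s3 ⋆ s1 ⋆ s2 ⋆ s4

s5 ⋆ s3 ⋆ s1 ⋆ s2 ⋆ s4


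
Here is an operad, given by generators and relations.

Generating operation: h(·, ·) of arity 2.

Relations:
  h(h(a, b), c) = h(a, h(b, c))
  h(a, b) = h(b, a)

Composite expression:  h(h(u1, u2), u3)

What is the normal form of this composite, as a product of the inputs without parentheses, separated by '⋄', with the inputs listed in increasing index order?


Reordering under h is free, so list the u-inputs canonically.
h(u1, u2) collapses to u1 ⋄ u2
h(h(u1, u2), u3) collapses to u1 ⋄ u2 ⋄ u3
commutativity sorts the factors: u1 ⋄ u2 ⋄ u3

u1 ⋄ u2 ⋄ u3


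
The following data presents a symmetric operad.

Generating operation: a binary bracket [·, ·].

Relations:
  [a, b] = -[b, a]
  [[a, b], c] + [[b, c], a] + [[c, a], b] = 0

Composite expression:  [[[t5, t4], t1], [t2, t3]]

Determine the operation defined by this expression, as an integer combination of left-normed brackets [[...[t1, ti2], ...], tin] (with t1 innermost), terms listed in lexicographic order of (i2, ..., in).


Skip Jacobi rewriting: expand, keep t1-initial words, read off terms.
Composite bracket: [[[t5, t4], t1], [t2, t3]]
The bracket unfolds into 16 signed words via [a, b] = ab - ba (2^4 = 16).
The t1-initial words carry the normal form:
  word t1t4t5t2t3 has sign +1, contributing +[[[[t1, t4], t5], t2], t3]
  word t1t4t5t3t2 has sign -1, contributing -[[[[t1, t4], t5], t3], t2]
  word t1t5t4t2t3 has sign -1, contributing -[[[[t1, t5], t4], t2], t3]
  word t1t5t4t3t2 has sign +1, contributing +[[[[t1, t5], t4], t3], t2]

[[[[t1, t4], t5], t2], t3] - [[[[t1, t4], t5], t3], t2] - [[[[t1, t5], t4], t2], t3] + [[[[t1, t5], t4], t3], t2]


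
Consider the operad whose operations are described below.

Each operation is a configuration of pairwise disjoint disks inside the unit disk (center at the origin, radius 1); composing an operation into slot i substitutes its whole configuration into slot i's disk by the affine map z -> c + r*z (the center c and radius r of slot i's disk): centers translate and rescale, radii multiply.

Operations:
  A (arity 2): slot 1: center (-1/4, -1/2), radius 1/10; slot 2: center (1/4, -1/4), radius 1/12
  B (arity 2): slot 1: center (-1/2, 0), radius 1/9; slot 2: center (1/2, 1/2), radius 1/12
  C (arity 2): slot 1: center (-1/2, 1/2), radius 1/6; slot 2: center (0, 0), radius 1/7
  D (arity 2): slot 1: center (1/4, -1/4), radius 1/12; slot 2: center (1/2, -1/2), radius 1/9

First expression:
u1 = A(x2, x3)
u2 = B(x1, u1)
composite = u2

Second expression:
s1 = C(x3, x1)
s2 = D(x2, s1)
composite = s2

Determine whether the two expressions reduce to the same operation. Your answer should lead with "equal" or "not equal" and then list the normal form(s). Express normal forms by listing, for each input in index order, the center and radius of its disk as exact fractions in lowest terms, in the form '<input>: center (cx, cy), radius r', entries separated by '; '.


not equal — first x1: center (-1/2, 0), radius 1/9; x2: center (23/48, 11/24), radius 1/120; x3: center (25/48, 23/48), radius 1/144, second x1: center (1/2, -1/2), radius 1/63; x2: center (1/4, -1/4), radius 1/12; x3: center (4/9, -4/9), radius 1/54

The first expression reduces to x1: center (-1/2, 0), radius 1/9; x2: center (23/48, 11/24), radius 1/120; x3: center (25/48, 23/48), radius 1/144
The second expression reduces to x1: center (1/2, -1/2), radius 1/63; x2: center (1/4, -1/4), radius 1/12; x3: center (4/9, -4/9), radius 1/54
The forms do not match — not equal.


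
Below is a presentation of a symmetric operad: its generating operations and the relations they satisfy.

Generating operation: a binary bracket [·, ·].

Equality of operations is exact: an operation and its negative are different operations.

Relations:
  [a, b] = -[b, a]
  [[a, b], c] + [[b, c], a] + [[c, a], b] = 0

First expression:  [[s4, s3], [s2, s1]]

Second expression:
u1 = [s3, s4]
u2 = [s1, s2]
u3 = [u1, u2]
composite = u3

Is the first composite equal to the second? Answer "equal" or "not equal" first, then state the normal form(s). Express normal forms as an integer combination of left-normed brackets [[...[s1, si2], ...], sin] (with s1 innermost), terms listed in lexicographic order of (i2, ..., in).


The first expression reduces to -[[[s1, s2], s3], s4] + [[[s1, s2], s4], s3]
The second expression reduces to -[[[s1, s2], s3], s4] + [[[s1, s2], s4], s3]
The forms coincide; equal.

equal — both sides give -[[[s1, s2], s3], s4] + [[[s1, s2], s4], s3]


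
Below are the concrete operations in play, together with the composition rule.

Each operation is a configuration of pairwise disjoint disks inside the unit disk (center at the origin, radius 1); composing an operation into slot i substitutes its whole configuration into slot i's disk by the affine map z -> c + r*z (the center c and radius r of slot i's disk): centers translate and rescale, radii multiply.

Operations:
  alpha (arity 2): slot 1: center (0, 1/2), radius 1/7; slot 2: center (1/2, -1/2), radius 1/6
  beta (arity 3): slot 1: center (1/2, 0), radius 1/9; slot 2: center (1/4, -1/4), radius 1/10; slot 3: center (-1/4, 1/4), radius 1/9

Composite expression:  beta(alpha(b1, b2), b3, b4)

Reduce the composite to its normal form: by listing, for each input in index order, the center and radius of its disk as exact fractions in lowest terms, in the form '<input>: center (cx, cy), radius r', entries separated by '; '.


b1: center (1/2, 1/18), radius 1/63; b2: center (5/9, -1/18), radius 1/54; b3: center (1/4, -1/4), radius 1/10; b4: center (-1/4, 1/4), radius 1/9

Nesting under beta composes maps z -> c + r*z down each b-path.
tracing b1 down its 2-map path: center (1/2, 1/18), radius 1/63
tracing b2 down its 2-map path: center (5/9, -1/18), radius 1/54
tracing b3 down its 1-map path: center (1/4, -1/4), radius 1/10
tracing b4 down its 1-map path: center (-1/4, 1/4), radius 1/9


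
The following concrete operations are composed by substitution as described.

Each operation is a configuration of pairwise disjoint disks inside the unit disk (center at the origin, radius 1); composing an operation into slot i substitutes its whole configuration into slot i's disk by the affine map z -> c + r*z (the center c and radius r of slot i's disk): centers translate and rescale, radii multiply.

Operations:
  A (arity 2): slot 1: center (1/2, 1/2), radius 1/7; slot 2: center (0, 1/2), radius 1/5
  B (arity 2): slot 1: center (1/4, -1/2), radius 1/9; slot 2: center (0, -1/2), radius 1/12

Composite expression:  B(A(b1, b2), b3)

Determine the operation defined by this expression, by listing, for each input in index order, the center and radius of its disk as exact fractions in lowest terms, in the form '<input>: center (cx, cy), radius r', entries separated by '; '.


b1: center (11/36, -4/9), radius 1/63; b2: center (1/4, -4/9), radius 1/45; b3: center (0, -1/2), radius 1/12

Only the slot chain above each b matters under B; compose those maps.
b1: after 2 affine steps, its disk has center (11/36, -4/9), radius 1/63
b2: after 2 affine steps, its disk has center (1/4, -4/9), radius 1/45
b3: after 1 affine step, its disk has center (0, -1/2), radius 1/12


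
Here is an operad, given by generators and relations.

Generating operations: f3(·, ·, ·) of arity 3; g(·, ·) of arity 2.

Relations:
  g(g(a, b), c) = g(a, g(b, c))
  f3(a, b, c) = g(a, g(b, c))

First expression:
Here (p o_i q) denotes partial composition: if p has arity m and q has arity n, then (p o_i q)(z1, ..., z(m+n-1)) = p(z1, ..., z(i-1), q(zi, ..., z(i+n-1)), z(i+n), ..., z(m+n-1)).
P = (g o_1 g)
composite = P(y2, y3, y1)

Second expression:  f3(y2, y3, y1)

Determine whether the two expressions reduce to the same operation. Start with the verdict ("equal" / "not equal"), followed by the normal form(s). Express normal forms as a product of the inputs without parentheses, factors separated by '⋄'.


equal; both compose to y2 ⋄ y3 ⋄ y1

Normal form of the first expression: y2 ⋄ y3 ⋄ y1
Normal form of the second expression: y2 ⋄ y3 ⋄ y1
The normal forms match — equal.


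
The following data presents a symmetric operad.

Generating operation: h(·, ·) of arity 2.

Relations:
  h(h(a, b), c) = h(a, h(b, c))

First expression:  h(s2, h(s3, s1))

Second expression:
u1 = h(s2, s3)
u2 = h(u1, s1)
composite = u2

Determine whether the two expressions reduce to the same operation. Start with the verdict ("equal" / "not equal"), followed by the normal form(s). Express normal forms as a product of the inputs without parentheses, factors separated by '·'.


equal; both compose to s2 · s3 · s1

The first expression, normalized: s2 · s3 · s1
The second expression, normalized: s2 · s3 · s1
One common form — equal.


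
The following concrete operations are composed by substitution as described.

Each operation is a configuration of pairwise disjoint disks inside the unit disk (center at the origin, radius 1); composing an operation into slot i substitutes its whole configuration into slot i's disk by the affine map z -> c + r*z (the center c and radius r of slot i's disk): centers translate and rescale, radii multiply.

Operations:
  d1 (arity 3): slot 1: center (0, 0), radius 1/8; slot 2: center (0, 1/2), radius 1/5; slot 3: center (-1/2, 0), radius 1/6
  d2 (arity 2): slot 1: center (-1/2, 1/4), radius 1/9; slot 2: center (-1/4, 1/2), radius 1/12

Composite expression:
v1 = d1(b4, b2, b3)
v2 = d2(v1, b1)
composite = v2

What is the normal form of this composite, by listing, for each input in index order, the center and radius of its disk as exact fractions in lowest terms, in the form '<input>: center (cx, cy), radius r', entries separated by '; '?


b1: center (-1/4, 1/2), radius 1/12; b2: center (-1/2, 11/36), radius 1/45; b3: center (-5/9, 1/4), radius 1/54; b4: center (-1/2, 1/4), radius 1/72

Follow each b-input down from d2: c' goes to c + r*c', radius to r*r'.
b4 passes through 2 substitutions, ending at center (-1/2, 1/4), radius 1/72
b2 passes through 2 substitutions, ending at center (-1/2, 11/36), radius 1/45
b3 passes through 2 substitutions, ending at center (-5/9, 1/4), radius 1/54
b1 passes through 1 substitution, ending at center (-1/4, 1/2), radius 1/12


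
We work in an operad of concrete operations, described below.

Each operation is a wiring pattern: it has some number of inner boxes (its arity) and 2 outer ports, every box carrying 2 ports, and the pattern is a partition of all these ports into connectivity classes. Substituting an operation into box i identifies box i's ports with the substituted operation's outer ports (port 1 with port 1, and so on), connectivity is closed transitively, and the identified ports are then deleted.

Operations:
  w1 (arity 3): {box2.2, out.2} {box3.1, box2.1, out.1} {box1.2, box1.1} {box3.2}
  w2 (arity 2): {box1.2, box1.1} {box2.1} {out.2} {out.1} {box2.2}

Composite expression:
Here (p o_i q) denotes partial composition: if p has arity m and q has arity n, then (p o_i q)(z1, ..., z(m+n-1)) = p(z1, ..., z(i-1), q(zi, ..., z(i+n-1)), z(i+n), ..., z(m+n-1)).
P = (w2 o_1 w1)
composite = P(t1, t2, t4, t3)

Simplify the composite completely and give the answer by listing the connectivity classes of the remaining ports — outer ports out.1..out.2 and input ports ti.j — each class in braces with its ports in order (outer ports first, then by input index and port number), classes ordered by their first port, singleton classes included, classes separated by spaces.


{out.1} {out.2} {t1.1, t1.2} {t2.1, t2.2, t4.1} {t3.1} {t3.2} {t4.2}

Treat the ports identified at w2 as solder joints: merge, then drop.
stage w1: inputs (t1, t2, t4), connectivity {out.1, t2.1, t4.1} {out.2, t2.2} {t1.1, t1.2} {t4.2}, out.j its boundary
stage w2: inputs (t1, t2, t4, t3), connectivity {out.1} {out.2} {t1.1, t1.2} {t2.1, t2.2, t4.1} {t3.1} {t3.2} {t4.2}, out.j its boundary


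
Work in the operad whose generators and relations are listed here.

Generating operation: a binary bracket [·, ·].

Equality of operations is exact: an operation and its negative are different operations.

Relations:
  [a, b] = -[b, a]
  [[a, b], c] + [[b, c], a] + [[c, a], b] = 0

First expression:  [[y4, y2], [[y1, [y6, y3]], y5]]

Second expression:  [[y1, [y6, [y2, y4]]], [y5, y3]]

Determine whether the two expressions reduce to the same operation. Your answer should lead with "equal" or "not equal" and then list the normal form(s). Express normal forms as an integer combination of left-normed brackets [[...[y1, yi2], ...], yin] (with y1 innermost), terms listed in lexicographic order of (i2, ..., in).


The first expression reduces to -[[[[[y1, y3], y6], y5], y2], y4] + [[[[[y1, y3], y6], y5], y4], y2] + [[[[[y1, y6], y3], y5], y2], y4] - [[[[[y1, y6], y3], y5], y4], y2]
The second expression reduces to [[[[[y1, y2], y4], y6], y3], y5] - [[[[[y1, y2], y4], y6], y5], y3] - [[[[[y1, y4], y2], y6], y3], y5] + [[[[[y1, y4], y2], y6], y5], y3] - [[[[[y1, y6], y2], y4], y3], y5] + [[[[[y1, y6], y2], y4], y5], y3] + [[[[[y1, y6], y4], y2], y3], y5] - [[[[[y1, y6], y4], y2], y5], y3]
Distinct normal forms: not equal.

not equal: they reduce to -[[[[[y1, y3], y6], y5], y2], y4] + [[[[[y1, y3], y6], y5], y4], y2] + [[[[[y1, y6], y3], y5], y2], y4] - [[[[[y1, y6], y3], y5], y4], y2] and [[[[[y1, y2], y4], y6], y3], y5] - [[[[[y1, y2], y4], y6], y5], y3] - [[[[[y1, y4], y2], y6], y3], y5] + [[[[[y1, y4], y2], y6], y5], y3] - [[[[[y1, y6], y2], y4], y3], y5] + [[[[[y1, y6], y2], y4], y5], y3] + [[[[[y1, y6], y4], y2], y3], y5] - [[[[[y1, y6], y4], y2], y5], y3]


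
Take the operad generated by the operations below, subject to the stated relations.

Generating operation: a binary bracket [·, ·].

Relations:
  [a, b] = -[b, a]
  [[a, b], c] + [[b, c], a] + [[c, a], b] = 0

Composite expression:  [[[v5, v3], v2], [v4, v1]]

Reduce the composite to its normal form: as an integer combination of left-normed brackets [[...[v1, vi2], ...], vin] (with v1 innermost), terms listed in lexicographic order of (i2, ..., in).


[[[[v1, v4], v2], v3], v5] - [[[[v1, v4], v2], v5], v3] - [[[[v1, v4], v3], v5], v2] + [[[[v1, v4], v5], v3], v2]

A multilinear Lie element is pinned by v1-initial words (v1 innermost).
Composite bracket: [[[v5, v3], v2], [v4, v1]]
Expanding via [a, b] = ab - ba: 16 signed words (2^4 = 16).
Words beginning with v1 determine it all:
  the word v1v4v2v3v5 carries sign +1 and contributes +[[[[v1, v4], v2], v3], v5]
  the word v1v4v2v5v3 carries sign -1 and contributes -[[[[v1, v4], v2], v5], v3]
  the word v1v4v3v5v2 carries sign -1 and contributes -[[[[v1, v4], v3], v5], v2]
  the word v1v4v5v3v2 carries sign +1 and contributes +[[[[v1, v4], v5], v3], v2]


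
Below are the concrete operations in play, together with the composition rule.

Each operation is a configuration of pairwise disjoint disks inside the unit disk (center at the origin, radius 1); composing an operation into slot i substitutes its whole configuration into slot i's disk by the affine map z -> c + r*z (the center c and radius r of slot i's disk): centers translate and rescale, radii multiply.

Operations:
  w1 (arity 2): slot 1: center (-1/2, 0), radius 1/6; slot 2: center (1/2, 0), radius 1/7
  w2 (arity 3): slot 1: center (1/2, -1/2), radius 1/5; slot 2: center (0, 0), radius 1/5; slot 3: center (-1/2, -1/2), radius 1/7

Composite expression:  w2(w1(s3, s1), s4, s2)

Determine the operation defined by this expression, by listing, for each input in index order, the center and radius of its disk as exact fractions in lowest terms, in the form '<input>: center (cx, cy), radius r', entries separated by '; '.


s1: center (3/5, -1/2), radius 1/35; s2: center (-1/2, -1/2), radius 1/7; s3: center (2/5, -1/2), radius 1/30; s4: center (0, 0), radius 1/5

Follow each s-input down from w2: c' goes to c + r*c', radius to r*r'.
tracing s3 down its 2-map path: center (2/5, -1/2), radius 1/30
tracing s1 down its 2-map path: center (3/5, -1/2), radius 1/35
tracing s4 down its 1-map path: center (0, 0), radius 1/5
tracing s2 down its 1-map path: center (-1/2, -1/2), radius 1/7


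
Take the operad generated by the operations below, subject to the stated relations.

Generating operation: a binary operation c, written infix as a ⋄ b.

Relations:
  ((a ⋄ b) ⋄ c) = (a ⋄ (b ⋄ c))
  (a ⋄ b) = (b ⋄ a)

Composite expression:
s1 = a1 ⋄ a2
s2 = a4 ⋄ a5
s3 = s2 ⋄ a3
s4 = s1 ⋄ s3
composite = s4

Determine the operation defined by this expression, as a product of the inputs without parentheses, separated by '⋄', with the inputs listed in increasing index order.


With c associative and commutative, the a-input set is all that matters.
(a1 ⋄ a2) unparenthesizes to a1 ⋄ a2
(a4 ⋄ a5) unparenthesizes to a4 ⋄ a5
((a4 ⋄ a5) ⋄ a3) unparenthesizes to a4 ⋄ a5 ⋄ a3
((a1 ⋄ a2) ⋄ ((a4 ⋄ a5) ⋄ a3)) unparenthesizes to a1 ⋄ a2 ⋄ a4 ⋄ a5 ⋄ a3
sorting the factors by input index: a1 ⋄ a2 ⋄ a3 ⋄ a4 ⋄ a5

a1 ⋄ a2 ⋄ a3 ⋄ a4 ⋄ a5


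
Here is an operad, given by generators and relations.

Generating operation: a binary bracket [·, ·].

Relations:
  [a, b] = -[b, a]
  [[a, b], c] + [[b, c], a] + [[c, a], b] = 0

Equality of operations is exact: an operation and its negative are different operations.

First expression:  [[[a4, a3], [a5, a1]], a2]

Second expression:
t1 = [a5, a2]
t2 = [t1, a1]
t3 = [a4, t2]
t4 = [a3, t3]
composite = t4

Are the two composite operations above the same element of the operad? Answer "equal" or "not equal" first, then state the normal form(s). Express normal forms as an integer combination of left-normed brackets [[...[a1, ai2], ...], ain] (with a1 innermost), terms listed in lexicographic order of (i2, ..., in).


not equal: they reduce to -[[[[a1, a5], a3], a4], a2] + [[[[a1, a5], a4], a3], a2] and [[[[a1, a2], a5], a4], a3] - [[[[a1, a5], a2], a4], a3]

The first expression reduces to -[[[[a1, a5], a3], a4], a2] + [[[[a1, a5], a4], a3], a2]
The second expression reduces to [[[[a1, a2], a5], a4], a3] - [[[[a1, a5], a2], a4], a3]
Distinct normal forms: not equal.


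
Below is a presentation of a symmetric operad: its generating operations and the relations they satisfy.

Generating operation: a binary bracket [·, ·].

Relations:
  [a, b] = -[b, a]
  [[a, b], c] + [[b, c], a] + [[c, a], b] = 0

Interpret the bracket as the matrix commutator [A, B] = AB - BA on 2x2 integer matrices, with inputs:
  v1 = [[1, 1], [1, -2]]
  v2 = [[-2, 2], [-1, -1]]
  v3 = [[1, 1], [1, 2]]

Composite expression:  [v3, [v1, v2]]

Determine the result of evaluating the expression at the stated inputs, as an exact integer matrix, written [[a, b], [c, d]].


[v1, v2] = [[-3, 7], [2, 3]]
[v3, [v1, v2]] = [[-5, -1], [-4, 5]]

[[-5, -1], [-4, 5]]


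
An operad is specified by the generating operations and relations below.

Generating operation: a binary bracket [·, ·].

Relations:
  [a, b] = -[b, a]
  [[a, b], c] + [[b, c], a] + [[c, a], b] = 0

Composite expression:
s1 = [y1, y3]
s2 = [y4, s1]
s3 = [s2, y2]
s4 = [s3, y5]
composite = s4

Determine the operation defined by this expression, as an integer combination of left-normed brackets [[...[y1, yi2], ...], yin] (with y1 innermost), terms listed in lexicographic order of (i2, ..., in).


A multilinear Lie element is pinned by y1-initial words (y1 innermost).
Composite bracket: [[[y4, [y1, y3]], y2], y5]
Expanding via [a, b] = ab - ba: 16 signed words (2^4 = 16).
Keep just the words that open with y1:
  y1y3y4y2y5 appears with sign -1, giving the term -[[[[y1, y3], y4], y2], y5]

-[[[[y1, y3], y4], y2], y5]


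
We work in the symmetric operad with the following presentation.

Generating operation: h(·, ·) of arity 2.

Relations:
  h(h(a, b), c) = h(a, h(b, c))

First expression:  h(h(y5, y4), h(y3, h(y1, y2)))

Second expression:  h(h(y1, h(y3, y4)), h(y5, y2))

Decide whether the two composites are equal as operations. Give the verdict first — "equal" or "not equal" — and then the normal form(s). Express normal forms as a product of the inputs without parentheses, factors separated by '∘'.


The first expression reduces to y5 ∘ y4 ∘ y3 ∘ y1 ∘ y2
The second expression reduces to y1 ∘ y3 ∘ y4 ∘ y5 ∘ y2
The forms do not match — not equal.

not equal: they reduce to y5 ∘ y4 ∘ y3 ∘ y1 ∘ y2 and y1 ∘ y3 ∘ y4 ∘ y5 ∘ y2


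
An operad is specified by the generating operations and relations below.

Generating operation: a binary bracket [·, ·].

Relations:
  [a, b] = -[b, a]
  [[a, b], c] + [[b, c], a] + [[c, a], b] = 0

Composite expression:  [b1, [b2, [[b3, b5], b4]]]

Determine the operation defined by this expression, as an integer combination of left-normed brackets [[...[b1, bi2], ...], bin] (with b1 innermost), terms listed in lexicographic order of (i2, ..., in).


[[[[b1, b2], b3], b5], b4] - [[[[b1, b2], b4], b3], b5] + [[[[b1, b2], b4], b5], b3] - [[[[b1, b2], b5], b3], b4] - [[[[b1, b3], b5], b4], b2] + [[[[b1, b4], b3], b5], b2] - [[[[b1, b4], b5], b3], b2] + [[[[b1, b5], b3], b4], b2]

A multilinear Lie element is pinned by b1-initial words (b1 innermost).
Composite bracket: [b1, [b2, [[b3, b5], b4]]]
Full expansion: 16 signed words from ab - ba (2^4 = 16).
Coefficients come from the b1-initial words:
  b1b2b3b5b4 appears with sign +1, giving the term +[[[[b1, b2], b3], b5], b4]
  b1b2b4b3b5 appears with sign -1, giving the term -[[[[b1, b2], b4], b3], b5]
  b1b2b4b5b3 appears with sign +1, giving the term +[[[[b1, b2], b4], b5], b3]
  b1b2b5b3b4 appears with sign -1, giving the term -[[[[b1, b2], b5], b3], b4]
  b1b3b5b4b2 appears with sign -1, giving the term -[[[[b1, b3], b5], b4], b2]
  b1b4b3b5b2 appears with sign +1, giving the term +[[[[b1, b4], b3], b5], b2]
  b1b4b5b3b2 appears with sign -1, giving the term -[[[[b1, b4], b5], b3], b2]
  b1b5b3b4b2 appears with sign +1, giving the term +[[[[b1, b5], b3], b4], b2]


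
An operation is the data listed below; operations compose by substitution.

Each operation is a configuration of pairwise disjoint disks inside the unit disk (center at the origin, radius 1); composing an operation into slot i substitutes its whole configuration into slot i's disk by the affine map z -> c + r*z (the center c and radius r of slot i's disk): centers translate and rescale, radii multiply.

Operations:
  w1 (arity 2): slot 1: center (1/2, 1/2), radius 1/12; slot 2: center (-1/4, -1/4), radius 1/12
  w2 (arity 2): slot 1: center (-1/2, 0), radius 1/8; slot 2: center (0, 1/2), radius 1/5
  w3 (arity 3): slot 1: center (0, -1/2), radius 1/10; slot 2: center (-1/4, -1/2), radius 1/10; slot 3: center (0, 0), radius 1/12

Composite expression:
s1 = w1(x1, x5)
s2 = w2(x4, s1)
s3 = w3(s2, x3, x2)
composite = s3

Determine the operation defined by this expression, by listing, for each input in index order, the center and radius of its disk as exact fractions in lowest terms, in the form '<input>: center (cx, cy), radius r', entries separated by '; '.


x1: center (1/100, -11/25), radius 1/600; x2: center (0, 0), radius 1/12; x3: center (-1/4, -1/2), radius 1/10; x4: center (-1/20, -1/2), radius 1/80; x5: center (-1/200, -91/200), radius 1/600

Affine substitution under w3: radii multiply and x-centers shift.
tracing x4 down its 2-map path: center (-1/20, -1/2), radius 1/80
tracing x1 down its 3-map path: center (1/100, -11/25), radius 1/600
tracing x5 down its 3-map path: center (-1/200, -91/200), radius 1/600
tracing x3 down its 1-map path: center (-1/4, -1/2), radius 1/10
tracing x2 down its 1-map path: center (0, 0), radius 1/12


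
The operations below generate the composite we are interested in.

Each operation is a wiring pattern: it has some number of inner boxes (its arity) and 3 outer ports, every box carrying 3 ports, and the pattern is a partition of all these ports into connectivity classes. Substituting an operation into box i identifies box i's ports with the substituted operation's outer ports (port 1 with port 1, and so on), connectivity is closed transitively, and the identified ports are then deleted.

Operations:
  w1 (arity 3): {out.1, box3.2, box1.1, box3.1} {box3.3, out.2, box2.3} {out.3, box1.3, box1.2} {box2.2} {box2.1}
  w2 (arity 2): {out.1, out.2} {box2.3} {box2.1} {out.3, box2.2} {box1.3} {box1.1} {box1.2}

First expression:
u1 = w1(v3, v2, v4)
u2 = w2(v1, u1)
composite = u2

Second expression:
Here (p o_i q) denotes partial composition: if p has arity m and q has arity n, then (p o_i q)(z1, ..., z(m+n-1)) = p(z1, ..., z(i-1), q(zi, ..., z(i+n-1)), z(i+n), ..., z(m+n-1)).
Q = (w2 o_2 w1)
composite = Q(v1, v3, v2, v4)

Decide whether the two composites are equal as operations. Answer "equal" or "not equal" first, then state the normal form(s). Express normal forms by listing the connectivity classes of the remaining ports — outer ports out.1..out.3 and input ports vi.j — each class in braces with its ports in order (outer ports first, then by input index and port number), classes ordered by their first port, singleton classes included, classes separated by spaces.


equal — both sides give {out.1, out.2} {out.3, v2.3, v4.3} {v1.1} {v1.2} {v1.3} {v2.1} {v2.2} {v3.1, v4.1, v4.2} {v3.2, v3.3}


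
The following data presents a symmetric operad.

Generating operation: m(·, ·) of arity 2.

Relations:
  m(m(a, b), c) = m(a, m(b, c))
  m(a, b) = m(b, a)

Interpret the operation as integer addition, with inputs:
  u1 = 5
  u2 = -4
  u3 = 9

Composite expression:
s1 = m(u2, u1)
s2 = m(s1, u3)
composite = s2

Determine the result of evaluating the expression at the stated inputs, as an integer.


10

m(u2, u1) = 1
m(m(u2, u1), u3) = 10


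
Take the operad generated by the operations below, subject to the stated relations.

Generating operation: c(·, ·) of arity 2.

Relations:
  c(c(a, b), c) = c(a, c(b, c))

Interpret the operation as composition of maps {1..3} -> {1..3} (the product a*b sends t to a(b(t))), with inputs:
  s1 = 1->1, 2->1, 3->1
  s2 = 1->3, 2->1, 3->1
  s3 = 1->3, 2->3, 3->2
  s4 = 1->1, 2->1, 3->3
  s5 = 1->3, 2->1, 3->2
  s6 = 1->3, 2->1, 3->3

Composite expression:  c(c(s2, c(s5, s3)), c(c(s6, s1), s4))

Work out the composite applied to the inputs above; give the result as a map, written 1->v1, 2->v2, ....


c(s5, s3) = 1->2, 2->2, 3->1
c(s2, c(s5, s3)) = 1->1, 2->1, 3->3
c(s6, s1) = 1->3, 2->3, 3->3
c(c(s6, s1), s4) = 1->3, 2->3, 3->3
c(c(s2, c(s5, s3)), c(c(s6, s1), s4)) = 1->3, 2->3, 3->3

1->3, 2->3, 3->3


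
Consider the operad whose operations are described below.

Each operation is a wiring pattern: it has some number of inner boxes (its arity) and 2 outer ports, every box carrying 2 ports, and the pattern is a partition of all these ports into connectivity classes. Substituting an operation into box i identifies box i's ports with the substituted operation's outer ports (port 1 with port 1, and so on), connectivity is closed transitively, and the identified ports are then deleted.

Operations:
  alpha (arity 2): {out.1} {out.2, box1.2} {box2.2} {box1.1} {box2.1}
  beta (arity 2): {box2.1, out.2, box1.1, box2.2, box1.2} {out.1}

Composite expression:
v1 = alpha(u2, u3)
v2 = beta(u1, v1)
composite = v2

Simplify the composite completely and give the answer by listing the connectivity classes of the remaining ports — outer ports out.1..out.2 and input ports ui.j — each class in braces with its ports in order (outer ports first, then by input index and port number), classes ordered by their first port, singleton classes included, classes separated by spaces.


{out.1} {out.2, u1.1, u1.2, u2.2} {u2.1} {u3.1} {u3.2}

Substituting into beta glues patterns; closure does the rest.
alpha over (u2, u3) gives {out.1} {out.2, u2.2} {u2.1} {u3.1} {u3.2}, out.j being that stage's outer ports
beta over (u1, u2, u3) gives {out.1} {out.2, u1.1, u1.2, u2.2} {u2.1} {u3.1} {u3.2}, out.j being that stage's outer ports


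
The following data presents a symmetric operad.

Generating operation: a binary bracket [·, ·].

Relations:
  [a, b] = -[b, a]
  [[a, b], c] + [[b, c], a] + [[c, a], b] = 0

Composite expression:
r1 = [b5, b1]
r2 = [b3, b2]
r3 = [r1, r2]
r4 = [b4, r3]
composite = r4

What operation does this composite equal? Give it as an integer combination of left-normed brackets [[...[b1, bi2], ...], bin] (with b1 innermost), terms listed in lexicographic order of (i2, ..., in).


-[[[[b1, b5], b2], b3], b4] + [[[[b1, b5], b3], b2], b4]

Antisymmetry and Jacobi reduce to b1-anchored left-normed brackets.
Composite bracket: [b4, [[b5, b1], [b3, b2]]]
Full expansion: 16 signed words from ab - ba (2^4 = 16).
Only words starting with b1 matter:
  b1b5b2b3b4 appears with sign -1, giving the term -[[[[b1, b5], b2], b3], b4]
  b1b5b3b2b4 appears with sign +1, giving the term +[[[[b1, b5], b3], b2], b4]


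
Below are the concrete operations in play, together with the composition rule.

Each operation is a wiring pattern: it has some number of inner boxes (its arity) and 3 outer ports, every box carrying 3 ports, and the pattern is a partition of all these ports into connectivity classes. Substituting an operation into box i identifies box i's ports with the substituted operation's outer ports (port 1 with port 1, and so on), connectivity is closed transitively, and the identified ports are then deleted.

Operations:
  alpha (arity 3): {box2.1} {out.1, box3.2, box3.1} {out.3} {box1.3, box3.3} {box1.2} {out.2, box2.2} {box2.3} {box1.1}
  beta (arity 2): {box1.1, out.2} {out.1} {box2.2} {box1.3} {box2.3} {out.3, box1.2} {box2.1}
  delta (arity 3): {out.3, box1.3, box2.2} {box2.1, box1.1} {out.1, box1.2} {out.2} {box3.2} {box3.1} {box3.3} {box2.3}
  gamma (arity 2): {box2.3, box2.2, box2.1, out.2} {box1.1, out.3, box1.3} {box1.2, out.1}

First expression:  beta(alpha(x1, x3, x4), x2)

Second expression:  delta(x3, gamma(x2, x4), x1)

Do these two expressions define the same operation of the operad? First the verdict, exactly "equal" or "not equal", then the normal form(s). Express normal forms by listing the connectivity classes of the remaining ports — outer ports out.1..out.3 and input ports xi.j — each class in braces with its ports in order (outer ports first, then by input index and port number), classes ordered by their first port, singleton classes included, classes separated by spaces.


not equal — first {out.1} {out.2, x4.1, x4.2} {out.3, x3.2} {x1.1} {x1.2} {x1.3, x4.3} {x2.1} {x2.2} {x2.3} {x3.1} {x3.3}, second {out.1, x3.2} {out.2} {out.3, x3.3, x4.1, x4.2, x4.3} {x1.1} {x1.2} {x1.3} {x2.1, x2.3} {x2.2, x3.1}

In normal form, the first expression is {out.1} {out.2, x4.1, x4.2} {out.3, x3.2} {x1.1} {x1.2} {x1.3, x4.3} {x2.1} {x2.2} {x2.3} {x3.1} {x3.3}
In normal form, the second expression is {out.1, x3.2} {out.2} {out.3, x3.3, x4.1, x4.2, x4.3} {x1.1} {x1.2} {x1.3} {x2.1, x2.3} {x2.2, x3.1}
Distinct normal forms: not equal.
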